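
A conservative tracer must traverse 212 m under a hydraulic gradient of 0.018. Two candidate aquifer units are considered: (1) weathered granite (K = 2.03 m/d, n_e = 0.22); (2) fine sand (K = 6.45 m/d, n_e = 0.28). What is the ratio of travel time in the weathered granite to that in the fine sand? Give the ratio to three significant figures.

Unit 1 (weathered granite): v = 2.03×0.018/0.22 = 0.1661 m/d, t = 212/0.1661 = 1276 d
Unit 2 (fine sand): v = 6.45×0.018/0.28 = 0.4146 m/d, t = 212/0.4146 = 511.3 d
t(weathered granite) / t(fine sand) = 1276/511.3 = 2.50

2.50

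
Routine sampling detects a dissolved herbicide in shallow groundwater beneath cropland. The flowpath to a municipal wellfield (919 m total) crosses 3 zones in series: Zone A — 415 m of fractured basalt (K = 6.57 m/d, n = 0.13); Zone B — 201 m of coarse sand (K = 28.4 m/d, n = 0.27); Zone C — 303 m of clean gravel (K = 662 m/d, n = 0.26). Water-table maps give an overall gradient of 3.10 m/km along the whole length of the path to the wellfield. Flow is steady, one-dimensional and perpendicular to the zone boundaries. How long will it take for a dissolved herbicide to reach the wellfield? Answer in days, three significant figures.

Continuity: the same q passes through each zone, so ΔH = q·Σ(L_j/K_j) — the zones act as resistances in series.
Σ(L/K) = 415/6.57 + 201/28.4 + 303/662 = 63.17 + 7.077 + 0.4577 = 70.70 d
K_eq = L_total / Σ(L/K) = 919 / 70.70 = 13.00 m/d
q = K_eq · i = 13.00 × 0.0031 = 0.04030 m/d (same in every zone)
Zone A: v = q/n = 0.04030/0.13 = 0.3100 m/d → t_A = 415/0.3100 = 1339 d
Zone B: v = q/n = 0.04030/0.27 = 0.1492 m/d → t_B = 201/0.1492 = 1347 d
Zone C: v = q/n = 0.04030/0.26 = 0.1550 m/d → t_C = 303/0.1550 = 1955 d
Total t = 1339 + 1347 + 1955 = 4641 d

4640 days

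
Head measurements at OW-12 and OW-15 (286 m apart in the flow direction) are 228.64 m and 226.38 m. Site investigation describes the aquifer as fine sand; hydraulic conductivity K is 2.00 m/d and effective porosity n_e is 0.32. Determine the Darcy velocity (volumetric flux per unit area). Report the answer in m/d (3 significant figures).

0.0158 m/d

Hydraulic gradient i = (228.64 − 226.38) / 286 = 2.26 / 286 = 0.007902
Specific discharge q = 2.00 × 0.007902 = 0.01580 m/d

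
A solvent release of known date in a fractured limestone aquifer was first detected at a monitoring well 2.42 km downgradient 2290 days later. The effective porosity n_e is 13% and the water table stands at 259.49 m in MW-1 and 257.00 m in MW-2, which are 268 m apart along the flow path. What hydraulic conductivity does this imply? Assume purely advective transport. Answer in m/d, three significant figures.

14.8 m/d

Hydraulic gradient i = (259.49 − 257.00) / 268 = 2.49 / 268 = 0.009291
L = 2.42 km = 2420 m
v = L / t = 2420 / 2290 = 1.057 m/d
K = v · n / i = 1.057 × 0.13 / 0.009291 = 14.8 m/d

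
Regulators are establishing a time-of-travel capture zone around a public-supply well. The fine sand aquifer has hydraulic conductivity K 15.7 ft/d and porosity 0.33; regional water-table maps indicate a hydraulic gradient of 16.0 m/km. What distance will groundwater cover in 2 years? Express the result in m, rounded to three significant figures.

169 m

K = 15.7 ft/d × 0.3048 = 4.785 m/d
Specific discharge q = 4.785 × 0.016 = 0.07657 m/d
v = Ki/n = 4.785·0.016/0.33 = 0.2320 m/d
T = 2 yr × 365 = 730 d
L = v × T = 0.2320 × 730 = 169.4 m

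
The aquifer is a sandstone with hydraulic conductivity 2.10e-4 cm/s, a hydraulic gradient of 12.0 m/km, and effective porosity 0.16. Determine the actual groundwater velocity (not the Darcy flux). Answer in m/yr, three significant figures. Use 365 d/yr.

K = 2.10e-4 cm/s × 864 = 0.1814 m/d
q = Ki = 0.1814 × 0.012 = 0.002177 m/d
Average linear velocity = 0.002177 / 0.16 = 0.01361 m/d
   = 0.01361 × 365 = 4.97 m/yr

4.97 m/yr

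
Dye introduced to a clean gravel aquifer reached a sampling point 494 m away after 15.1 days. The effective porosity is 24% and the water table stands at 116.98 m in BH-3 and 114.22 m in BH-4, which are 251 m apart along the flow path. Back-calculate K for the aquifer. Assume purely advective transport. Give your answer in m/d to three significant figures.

714 m/d

Hydraulic gradient i = (116.98 − 114.22) / 251 = 2.76 / 251 = 0.01100
v = L / t = 494 / 15.1 = 32.72 m/d
K = v · n / i = 32.72 × 0.24 / 0.01100 = 714 m/d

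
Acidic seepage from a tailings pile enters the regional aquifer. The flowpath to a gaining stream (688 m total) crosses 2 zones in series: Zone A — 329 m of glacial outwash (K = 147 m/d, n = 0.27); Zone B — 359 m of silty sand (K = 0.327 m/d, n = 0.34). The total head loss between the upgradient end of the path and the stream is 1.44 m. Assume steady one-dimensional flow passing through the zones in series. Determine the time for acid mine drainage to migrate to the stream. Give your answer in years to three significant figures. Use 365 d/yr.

441 years

Continuity: the same q passes through each zone, so ΔH = q·Σ(L_j/K_j) — the zones act as resistances in series.
Σ(L/K) = 329/147 + 359/0.327 = 2.238 + 1098 = 1100 d
q = ΔH / Σ(L/K) = 1.44 / 1100 = 0.001309 m/d (same in every zone)
Zone A: v = q/n = 0.001309/0.27 = 0.004848 m/d → t_A = 329/0.004848 = 67860 d
Zone B: v = q/n = 0.001309/0.34 = 0.003850 m/d → t_B = 359/0.003850 = 93250 d
Total t = 67860 + 93250 = 161100 d
   = 161100 / 365 = 441 yr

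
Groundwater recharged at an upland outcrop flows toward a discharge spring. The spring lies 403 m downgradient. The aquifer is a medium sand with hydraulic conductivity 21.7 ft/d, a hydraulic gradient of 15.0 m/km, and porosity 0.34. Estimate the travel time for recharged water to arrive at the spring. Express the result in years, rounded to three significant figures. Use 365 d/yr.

3.78 years

K = 21.7 ft/d × 0.3048 = 6.614 m/d
Specific discharge q = 6.614 × 0.015 = 0.09921 m/d
Seepage velocity v = q / n = 0.09921 / 0.34 = 0.2918 m/d
t = L / v = 403 / 0.2918 = 1381 d
   = 1381 / 365 = 3.78 yr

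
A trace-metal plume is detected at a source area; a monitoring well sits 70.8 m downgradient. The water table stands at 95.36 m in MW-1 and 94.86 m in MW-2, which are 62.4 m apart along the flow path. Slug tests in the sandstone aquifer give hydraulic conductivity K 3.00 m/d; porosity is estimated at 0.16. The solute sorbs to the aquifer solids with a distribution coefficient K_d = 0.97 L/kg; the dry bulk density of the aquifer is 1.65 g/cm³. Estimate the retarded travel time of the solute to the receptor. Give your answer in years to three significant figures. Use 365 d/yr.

14.2 years

Hydraulic gradient i = (95.36 − 94.86) / 62.4 = 0.50 / 62.4 = 0.008013
Darcy flux q = K·i = 3.00 × 0.008013 = 0.02404 m/d
v_s = q/n_e = 0.02404/0.16 = 0.1502 m/d
Retardation R = 1 + ρ_b·K_d/n = 1 + 1.65×0.97/0.16 = 11.00
Contaminant velocity v_c = v/R = 0.1502/11.00 = 0.01365 m/d
t = L/v_c = 70.8/0.01365 = 5185 d
   = 5185/365 = 14.2 yr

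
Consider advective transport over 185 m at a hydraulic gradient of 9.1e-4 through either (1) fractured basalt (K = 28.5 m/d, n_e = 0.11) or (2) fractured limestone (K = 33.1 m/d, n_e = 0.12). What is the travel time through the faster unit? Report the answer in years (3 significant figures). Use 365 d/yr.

2.02 years

Unit 1 (fractured basalt): v = 28.5×9.1e-4/0.11 = 0.2358 m/d, t = 185/0.2358 = 784.7 d
Unit 2 (fractured limestone): v = 33.1×9.1e-4/0.12 = 0.2510 m/d, t = 185/0.2510 = 737.0 d
Faster: 737.0 d / 365 = 2.02 yr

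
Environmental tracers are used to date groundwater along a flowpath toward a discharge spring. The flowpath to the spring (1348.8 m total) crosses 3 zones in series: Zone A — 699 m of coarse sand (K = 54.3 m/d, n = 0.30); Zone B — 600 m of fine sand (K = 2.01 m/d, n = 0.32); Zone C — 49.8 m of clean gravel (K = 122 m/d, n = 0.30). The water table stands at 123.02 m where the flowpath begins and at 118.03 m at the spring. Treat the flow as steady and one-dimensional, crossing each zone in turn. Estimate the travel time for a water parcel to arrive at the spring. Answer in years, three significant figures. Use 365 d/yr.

71.3 years

Total head drop ΔH = 123.02 − 118.03 = 4.99 m
Steady 1-D flow in series ⇒ the Darcy flux q is identical in every zone and the zone head losses add (resistances L/K in series).
Σ(L/K) = 699/54.3 + 600/2.01 + 49.8/122 = 12.87 + 298.5 + 0.4082 = 311.8 d
q = ΔH / Σ(L/K) = 4.99 / 311.8 = 0.01600 m/d (same in every zone)
Zone A: v = q/n = 0.01600/0.30 = 0.05335 m/d → t_A = 699/0.05335 = 13100 d
Zone B: v = q/n = 0.01600/0.32 = 0.05001 m/d → t_B = 600/0.05001 = 12000 d
Zone C: v = q/n = 0.01600/0.30 = 0.05335 m/d → t_C = 49.8/0.05335 = 933.5 d
Total t = 13100 + 12000 + 933.5 = 26030 d
   = 26030 / 365 = 71.3 yr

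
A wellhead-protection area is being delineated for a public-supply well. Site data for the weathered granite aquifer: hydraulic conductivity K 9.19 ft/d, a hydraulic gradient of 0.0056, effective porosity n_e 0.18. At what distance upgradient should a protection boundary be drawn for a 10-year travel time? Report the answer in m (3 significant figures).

318 m

K = 9.19 ft/d × 0.3048 = 2.801 m/d
Darcy flux q = K·i = 2.801 × 0.0056 = 0.01569 m/d
v_s = q/n_e = 0.01569/0.18 = 0.08715 m/d
T = 10 yr × 365 = 3650 d
L = v × T = 0.08715 × 3650 = 318.1 m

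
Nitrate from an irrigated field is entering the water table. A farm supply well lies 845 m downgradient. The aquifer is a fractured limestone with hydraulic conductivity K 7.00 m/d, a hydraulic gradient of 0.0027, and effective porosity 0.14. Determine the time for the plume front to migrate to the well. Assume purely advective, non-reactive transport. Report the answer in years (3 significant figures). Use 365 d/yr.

17.1 years

Darcy flux q = K·i = 7.00 × 0.0027 = 0.01890 m/d
v_s = q/n_e = 0.01890/0.14 = 0.1350 m/d
t = L / v = 845 / 0.1350 = 6259 d
   = 6259 / 365 = 17.1 yr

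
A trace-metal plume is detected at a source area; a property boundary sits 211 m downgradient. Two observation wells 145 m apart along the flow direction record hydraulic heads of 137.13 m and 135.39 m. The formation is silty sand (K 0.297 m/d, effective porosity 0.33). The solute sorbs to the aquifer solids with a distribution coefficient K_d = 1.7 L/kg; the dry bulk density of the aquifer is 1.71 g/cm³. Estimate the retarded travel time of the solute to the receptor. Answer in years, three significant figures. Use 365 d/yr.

525 years

Hydraulic gradient i = (137.13 − 135.39) / 145 = 1.74 / 145 = 0.01200
Darcy flux q = K·i = 0.297 × 0.01200 = 0.003564 m/d
Average linear velocity = 0.003564 / 0.33 = 0.01080 m/d
Retardation R = 1 + ρ_b·K_d/n = 1 + 1.71×1.7/0.33 = 9.809
Contaminant velocity v_c = v/R = 0.01080/9.809 = 0.001101 m/d
t = L/v_c = 211/0.001101 = 191600 d
   = 191600/365 = 525 yr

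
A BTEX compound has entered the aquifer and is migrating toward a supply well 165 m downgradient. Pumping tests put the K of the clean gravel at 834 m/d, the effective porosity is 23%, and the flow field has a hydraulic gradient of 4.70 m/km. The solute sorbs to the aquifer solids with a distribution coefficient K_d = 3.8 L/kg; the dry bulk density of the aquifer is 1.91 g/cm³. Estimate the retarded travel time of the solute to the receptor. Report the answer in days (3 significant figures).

315 days

Specific discharge q = 834 × 0.0047 = 3.920 m/d
Seepage velocity v = q / n = 3.920 / 0.23 = 17.04 m/d
Retardation R = 1 + ρ_b·K_d/n = 1 + 1.91×3.8/0.23 = 32.56
Contaminant velocity v_c = v/R = 17.04/32.56 = 0.5235 m/d
t = L/v_c = 165/0.5235 = 315.2 d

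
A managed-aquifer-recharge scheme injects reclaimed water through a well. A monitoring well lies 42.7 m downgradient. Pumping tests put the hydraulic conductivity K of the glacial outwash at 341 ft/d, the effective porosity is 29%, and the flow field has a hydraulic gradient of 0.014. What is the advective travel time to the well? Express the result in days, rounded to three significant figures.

K = 341 ft/d × 0.3048 = 103.9 m/d
q = Ki = 103.9 × 0.014 = 1.455 m/d
Average linear velocity = 1.455 / 0.29 = 5.018 m/d
t = L / v = 42.7 / 5.018 = 8.510 d

8.51 days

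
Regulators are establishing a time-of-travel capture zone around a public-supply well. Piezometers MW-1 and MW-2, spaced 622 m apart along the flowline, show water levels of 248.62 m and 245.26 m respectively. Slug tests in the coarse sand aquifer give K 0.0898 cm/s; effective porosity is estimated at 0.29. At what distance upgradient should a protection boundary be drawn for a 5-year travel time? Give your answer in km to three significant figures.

Hydraulic gradient i = (248.62 − 245.26) / 622 = 3.36 / 622 = 0.005402
K = 0.0898 cm/s × 864 = 77.59 m/d
Specific discharge q = 77.59 × 0.005402 = 0.4191 m/d
Seepage velocity v = q / n = 0.4191 / 0.29 = 1.445 m/d
T = 5 yr × 365 = 1825 d
L = v × T = 1.445 × 1825 = 2638 m
   = 2.64 km

2.64 km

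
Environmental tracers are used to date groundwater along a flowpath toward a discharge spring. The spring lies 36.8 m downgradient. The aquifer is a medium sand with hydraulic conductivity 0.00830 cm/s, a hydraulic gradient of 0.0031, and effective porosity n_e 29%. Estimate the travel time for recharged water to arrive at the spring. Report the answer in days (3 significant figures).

K = 0.00830 cm/s × 864 = 7.171 m/d
q = Ki = 7.171 × 0.0031 = 0.02223 m/d
v_s = q/n_e = 0.02223/0.29 = 0.07666 m/d
t = L / v = 36.8 / 0.07666 = 480.1 d

480 days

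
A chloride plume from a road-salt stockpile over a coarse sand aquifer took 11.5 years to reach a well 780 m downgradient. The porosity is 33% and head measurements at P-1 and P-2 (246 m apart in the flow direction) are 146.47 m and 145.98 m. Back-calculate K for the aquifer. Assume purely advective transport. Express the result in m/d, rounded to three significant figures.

30.8 m/d

Hydraulic gradient i = (146.47 − 145.98) / 246 = 0.49 / 246 = 0.001992
t = 11.5 years = 4198 d
v = L / t = 780 / 4198 = 0.1858 m/d
K = v · n / i = 0.1858 × 0.33 / 0.001992 = 30.8 m/d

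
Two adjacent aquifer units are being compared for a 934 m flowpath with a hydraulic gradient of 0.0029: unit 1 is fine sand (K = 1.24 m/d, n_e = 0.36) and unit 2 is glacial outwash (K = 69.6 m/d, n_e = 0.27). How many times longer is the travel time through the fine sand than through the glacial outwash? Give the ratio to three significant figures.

74.8

Unit 1 (fine sand): v = 1.24×0.0029/0.36 = 0.009989 m/d, t = 934/0.009989 = 93500 d
Unit 2 (glacial outwash): v = 69.6×0.0029/0.27 = 0.7476 m/d, t = 934/0.7476 = 1249 d
t(fine sand) / t(glacial outwash) = 93500/1249 = 74.8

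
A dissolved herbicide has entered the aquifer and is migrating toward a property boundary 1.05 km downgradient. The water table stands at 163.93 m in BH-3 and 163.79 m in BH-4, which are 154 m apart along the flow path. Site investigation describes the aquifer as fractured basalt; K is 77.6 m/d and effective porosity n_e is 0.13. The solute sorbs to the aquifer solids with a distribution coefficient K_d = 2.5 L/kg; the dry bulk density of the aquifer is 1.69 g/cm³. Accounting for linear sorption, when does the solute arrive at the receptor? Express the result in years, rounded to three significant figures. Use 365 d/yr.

Hydraulic gradient i = (163.93 − 163.79) / 154 = 0.14 / 154 = 9.091e-4
q = Ki = 77.6 × 9.091e-4 = 0.07055 m/d
v = Ki/n = 77.6·9.091e-4/0.13 = 0.5427 m/d
Retardation R = 1 + ρ_b·K_d/n = 1 + 1.69×2.5/0.13 = 33.50
Contaminant velocity v_c = v/R = 0.5427/33.50 = 0.01620 m/d
L = 1.05 km = 1050 m
t = L/v_c = 1050/0.01620 = 64820 d
   = 64820/365 = 178 yr

178 years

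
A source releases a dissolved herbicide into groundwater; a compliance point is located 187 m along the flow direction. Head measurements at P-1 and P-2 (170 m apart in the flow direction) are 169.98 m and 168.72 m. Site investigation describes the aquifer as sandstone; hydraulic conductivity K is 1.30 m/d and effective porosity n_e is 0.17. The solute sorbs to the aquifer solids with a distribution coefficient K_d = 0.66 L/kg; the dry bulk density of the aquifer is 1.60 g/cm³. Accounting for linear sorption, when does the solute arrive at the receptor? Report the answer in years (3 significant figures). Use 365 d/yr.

65.2 years

Hydraulic gradient i = (169.98 − 168.72) / 170 = 1.26 / 170 = 0.007412
q = Ki = 1.30 × 0.007412 = 0.009635 m/d
Seepage velocity v = q / n = 0.009635 / 0.17 = 0.05668 m/d
Retardation R = 1 + ρ_b·K_d/n = 1 + 1.60×0.66/0.17 = 7.212
Contaminant velocity v_c = v/R = 0.05668/7.212 = 0.007859 m/d
t = L/v_c = 187/0.007859 = 23790 d
   = 23790/365 = 65.2 yr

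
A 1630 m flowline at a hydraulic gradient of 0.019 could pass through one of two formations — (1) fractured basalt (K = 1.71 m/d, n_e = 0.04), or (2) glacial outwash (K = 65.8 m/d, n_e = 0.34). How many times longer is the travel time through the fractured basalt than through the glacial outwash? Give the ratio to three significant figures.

4.53

Unit 1 (fractured basalt): v = 1.71×0.019/0.04 = 0.8122 m/d, t = 1630/0.8122 = 2007 d
Unit 2 (glacial outwash): v = 65.8×0.019/0.34 = 3.677 m/d, t = 1630/3.677 = 443.3 d
t(fractured basalt) / t(glacial outwash) = 2007/443.3 = 4.53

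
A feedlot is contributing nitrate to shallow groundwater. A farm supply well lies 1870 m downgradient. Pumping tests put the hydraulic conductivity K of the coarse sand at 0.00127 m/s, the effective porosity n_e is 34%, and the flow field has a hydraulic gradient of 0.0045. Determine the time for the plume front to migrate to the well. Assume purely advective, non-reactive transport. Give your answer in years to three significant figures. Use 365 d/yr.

K = 0.00127 m/s × 86400 s/d = 109.7 m/d
q = Ki = 109.7 × 0.0045 = 0.4938 m/d
v = Ki/n = 109.7·0.0045/0.34 = 1.452 m/d
t = L / v = 1870 / 1.452 = 1288 d
   = 1288 / 365 = 3.53 yr

3.53 years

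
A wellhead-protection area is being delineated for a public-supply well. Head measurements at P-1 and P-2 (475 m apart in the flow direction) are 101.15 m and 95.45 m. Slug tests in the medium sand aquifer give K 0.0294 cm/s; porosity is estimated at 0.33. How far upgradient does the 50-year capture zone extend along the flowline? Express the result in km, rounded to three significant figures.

Hydraulic gradient i = (101.15 − 95.45) / 475 = 5.70 / 475 = 0.01200
K = 0.0294 cm/s × 864 = 25.40 m/d
Darcy flux q = K·i = 25.40 × 0.01200 = 0.3048 m/d
Average linear velocity = 0.3048 / 0.33 = 0.9237 m/d
T = 50 yr × 365 = 18250 d
L = v × T = 0.9237 × 18250 = 16860 m
   = 16.9 km

16.9 km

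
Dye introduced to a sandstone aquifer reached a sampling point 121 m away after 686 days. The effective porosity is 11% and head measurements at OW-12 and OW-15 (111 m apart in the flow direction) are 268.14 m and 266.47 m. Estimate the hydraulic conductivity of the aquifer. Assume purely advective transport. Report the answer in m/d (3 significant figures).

Hydraulic gradient i = (268.14 − 266.47) / 111 = 1.67 / 111 = 0.01505
v = L / t = 121 / 686 = 0.1764 m/d
K = v · n / i = 0.1764 × 0.11 / 0.01505 = 1.29 m/d

1.29 m/d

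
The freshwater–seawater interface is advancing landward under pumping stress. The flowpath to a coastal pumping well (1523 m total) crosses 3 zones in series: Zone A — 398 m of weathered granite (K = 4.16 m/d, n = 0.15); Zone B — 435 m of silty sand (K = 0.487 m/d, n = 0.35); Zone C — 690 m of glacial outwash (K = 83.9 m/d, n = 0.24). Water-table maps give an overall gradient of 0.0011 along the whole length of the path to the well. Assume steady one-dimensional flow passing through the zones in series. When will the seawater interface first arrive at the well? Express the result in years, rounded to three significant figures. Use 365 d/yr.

616 years

For zones in series the flux q is common to all zones; the equivalent conductivity is the harmonic (thickness-weighted) mean, K_eq = L_total / Σ(L_j/K_j).
Σ(L/K) = 398/4.16 + 435/0.487 + 690/83.9 = 95.67 + 893.2 + 8.224 = 997.1 d
K_eq = L_total / Σ(L/K) = 1523 / 997.1 = 1.527 m/d
q = K_eq · i = 1.527 × 0.0011 = 0.001680 m/d (same in every zone)
Zone A: v = q/n = 0.001680/0.15 = 0.01120 m/d → t_A = 398/0.01120 = 35530 d
Zone B: v = q/n = 0.001680/0.35 = 0.004800 m/d → t_B = 435/0.004800 = 90620 d
Zone C: v = q/n = 0.001680/0.24 = 0.007001 m/d → t_C = 690/0.007001 = 98560 d
Total t = 35530 + 90620 + 98560 = 224700 d
   = 224700 / 365 = 616 yr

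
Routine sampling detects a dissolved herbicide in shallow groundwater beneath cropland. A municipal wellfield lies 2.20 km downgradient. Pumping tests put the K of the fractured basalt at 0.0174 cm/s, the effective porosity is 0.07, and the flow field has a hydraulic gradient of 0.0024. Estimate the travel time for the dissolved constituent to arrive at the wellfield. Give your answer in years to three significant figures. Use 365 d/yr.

K = 0.0174 cm/s × 864 = 15.03 m/d
q = Ki = 15.03 × 0.0024 = 0.03608 m/d
Seepage velocity v = q / n = 0.03608 / 0.07 = 0.5154 m/d
L = 2.20 km = 2200 m
t = L / v = 2200 / 0.5154 = 4268 d
   = 4268 / 365 = 11.7 yr

11.7 years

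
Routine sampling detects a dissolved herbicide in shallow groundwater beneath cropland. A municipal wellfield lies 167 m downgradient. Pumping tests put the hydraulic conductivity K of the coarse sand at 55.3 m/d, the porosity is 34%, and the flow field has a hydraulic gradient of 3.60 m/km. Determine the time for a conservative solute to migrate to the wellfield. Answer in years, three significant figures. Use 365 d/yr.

q = Ki = 55.3 × 0.0036 = 0.1991 m/d
Seepage velocity v = q / n = 0.1991 / 0.34 = 0.5855 m/d
t = L / v = 167 / 0.5855 = 285.2 d
   = 285.2 / 365 = 0.781 yr

0.781 years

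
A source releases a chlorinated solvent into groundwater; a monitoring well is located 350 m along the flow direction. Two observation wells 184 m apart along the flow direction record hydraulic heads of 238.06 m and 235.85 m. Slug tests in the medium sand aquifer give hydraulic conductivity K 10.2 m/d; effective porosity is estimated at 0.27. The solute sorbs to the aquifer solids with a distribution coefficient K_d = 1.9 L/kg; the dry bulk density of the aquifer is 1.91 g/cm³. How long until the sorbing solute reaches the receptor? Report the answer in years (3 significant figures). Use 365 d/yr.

Hydraulic gradient i = (238.06 − 235.85) / 184 = 2.21 / 184 = 0.01201
q = Ki = 10.2 × 0.01201 = 0.1225 m/d
v_s = q/n_e = 0.1225/0.27 = 0.4537 m/d
Retardation R = 1 + ρ_b·K_d/n = 1 + 1.91×1.9/0.27 = 14.44
Contaminant velocity v_c = v/R = 0.4537/14.44 = 0.03142 m/d
t = L/v_c = 350/0.03142 = 11140 d
   = 11140/365 = 30.5 yr

30.5 years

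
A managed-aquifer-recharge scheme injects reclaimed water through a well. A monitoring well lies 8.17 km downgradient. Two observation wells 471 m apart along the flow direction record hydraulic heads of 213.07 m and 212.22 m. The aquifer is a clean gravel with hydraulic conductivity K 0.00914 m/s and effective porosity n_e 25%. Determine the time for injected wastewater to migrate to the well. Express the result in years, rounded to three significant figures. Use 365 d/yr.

Hydraulic gradient i = (213.07 − 212.22) / 471 = 0.85 / 471 = 0.001805
K = 0.00914 m/s × 86400 s/d = 789.7 m/d
Specific discharge q = 789.7 × 0.001805 = 1.425 m/d
v_s = q/n_e = 1.425/0.25 = 5.701 m/d
L = 8.17 km = 8170 m
t = L / v = 8170 / 5.701 = 1433 d
   = 1433 / 365 = 3.93 yr

3.93 years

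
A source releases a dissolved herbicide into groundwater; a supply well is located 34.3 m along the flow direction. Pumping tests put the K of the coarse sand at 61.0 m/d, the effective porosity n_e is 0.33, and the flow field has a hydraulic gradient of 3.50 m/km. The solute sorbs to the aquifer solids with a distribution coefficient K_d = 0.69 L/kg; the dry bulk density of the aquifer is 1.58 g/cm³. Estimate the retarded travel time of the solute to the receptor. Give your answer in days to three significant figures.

228 days

Darcy flux q = K·i = 61.0 × 0.0035 = 0.2135 m/d
v = Ki/n = 61.0·0.0035/0.33 = 0.6470 m/d
Retardation R = 1 + ρ_b·K_d/n = 1 + 1.58×0.69/0.33 = 4.304
Contaminant velocity v_c = v/R = 0.6470/4.304 = 0.1503 m/d
t = L/v_c = 34.3/0.1503 = 228.2 d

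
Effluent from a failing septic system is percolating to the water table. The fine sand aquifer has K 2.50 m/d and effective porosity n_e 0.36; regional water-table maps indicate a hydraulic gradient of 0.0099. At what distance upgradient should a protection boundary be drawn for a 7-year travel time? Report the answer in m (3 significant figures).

176 m

Darcy flux q = K·i = 2.50 × 0.0099 = 0.02475 m/d
v = Ki/n = 2.50·0.0099/0.36 = 0.06875 m/d
T = 7 yr × 365 = 2555 d
L = v × T = 0.06875 × 2555 = 175.7 m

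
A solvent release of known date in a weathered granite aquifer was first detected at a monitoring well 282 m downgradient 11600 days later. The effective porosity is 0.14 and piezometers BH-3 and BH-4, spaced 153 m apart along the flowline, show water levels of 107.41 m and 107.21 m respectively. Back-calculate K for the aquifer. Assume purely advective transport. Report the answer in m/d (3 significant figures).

Hydraulic gradient i = (107.41 − 107.21) / 153 = 0.20 / 153 = 0.001307
v = L / t = 282 / 11600 = 0.02431 m/d
K = v · n / i = 0.02431 × 0.14 / 0.001307 = 2.60 m/d

2.60 m/d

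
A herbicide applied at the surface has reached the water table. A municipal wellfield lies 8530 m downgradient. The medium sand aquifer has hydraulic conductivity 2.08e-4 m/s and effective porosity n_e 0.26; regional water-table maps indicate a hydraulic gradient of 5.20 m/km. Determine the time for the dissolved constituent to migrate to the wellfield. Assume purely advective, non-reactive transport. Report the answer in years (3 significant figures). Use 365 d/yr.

K = 2.08e-4 m/s × 86400 s/d = 17.97 m/d
Specific discharge q = 17.97 × 0.0052 = 0.09345 m/d
Average linear velocity = 0.09345 / 0.26 = 0.3594 m/d
t = L / v = 8530 / 0.3594 = 23730 d
   = 23730 / 365 = 65.0 yr

65.0 years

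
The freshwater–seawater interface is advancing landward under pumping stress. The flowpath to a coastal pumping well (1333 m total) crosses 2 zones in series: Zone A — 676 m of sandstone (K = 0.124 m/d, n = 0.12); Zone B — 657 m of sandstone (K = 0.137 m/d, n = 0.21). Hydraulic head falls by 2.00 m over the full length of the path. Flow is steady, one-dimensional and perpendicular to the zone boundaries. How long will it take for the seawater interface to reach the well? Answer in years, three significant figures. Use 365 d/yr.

Continuity: the same q passes through each zone, so ΔH = q·Σ(L_j/K_j) — the zones act as resistances in series.
Σ(L/K) = 676/0.124 + 657/0.137 = 5452 + 4796 = 10250 d
q = ΔH / Σ(L/K) = 2.00 / 10250 = 1.952e-4 m/d (same in every zone)
Zone A: v = q/n = 1.952e-4/0.12 = 0.001626 m/d → t_A = 676/0.001626 = 415600 d
Zone B: v = q/n = 1.952e-4/0.21 = 9.294e-4 m/d → t_B = 657/9.294e-4 = 706900 d
Total t = 415600 + 706900 = 1.123e6 d
   = 1.123e6 / 365 = 3080 yr

3080 years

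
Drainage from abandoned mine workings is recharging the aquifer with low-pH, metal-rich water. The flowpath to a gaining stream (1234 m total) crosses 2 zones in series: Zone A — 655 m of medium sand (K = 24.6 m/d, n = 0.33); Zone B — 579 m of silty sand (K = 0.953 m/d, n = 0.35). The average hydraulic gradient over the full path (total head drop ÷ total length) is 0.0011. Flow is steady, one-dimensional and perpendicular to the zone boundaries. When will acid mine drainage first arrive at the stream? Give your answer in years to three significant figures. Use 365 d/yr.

536 years

Steady 1-D flow in series ⇒ the Darcy flux q is identical in every zone and the zone head losses add (resistances L/K in series).
Σ(L/K) = 655/24.6 + 579/0.953 = 26.63 + 607.6 = 634.2 d
K_eq = L_total / Σ(L/K) = 1234 / 634.2 = 1.946 m/d
q = K_eq · i = 1.946 × 0.0011 = 0.002140 m/d (same in every zone)
Zone A: v = q/n = 0.002140/0.33 = 0.006486 m/d → t_A = 655/0.006486 = 101000 d
Zone B: v = q/n = 0.002140/0.35 = 0.006115 m/d → t_B = 579/0.006115 = 94680 d
Total t = 101000 + 94680 = 195700 d
   = 195700 / 365 = 536 yr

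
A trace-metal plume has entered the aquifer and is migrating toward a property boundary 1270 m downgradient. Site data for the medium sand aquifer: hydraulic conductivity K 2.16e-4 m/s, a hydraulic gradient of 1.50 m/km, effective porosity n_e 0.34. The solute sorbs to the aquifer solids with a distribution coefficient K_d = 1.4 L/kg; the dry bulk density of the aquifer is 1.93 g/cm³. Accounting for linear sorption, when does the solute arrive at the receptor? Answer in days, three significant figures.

138000 days

K = 2.16e-4 m/s × 86400 s/d = 18.66 m/d
Specific discharge q = 18.66 × 0.0015 = 0.02799 m/d
Average linear velocity = 0.02799 / 0.34 = 0.08233 m/d
Retardation R = 1 + ρ_b·K_d/n = 1 + 1.93×1.4/0.34 = 8.947
Contaminant velocity v_c = v/R = 0.08233/8.947 = 0.009202 m/d
t = L/v_c = 1270/0.009202 = 138000 d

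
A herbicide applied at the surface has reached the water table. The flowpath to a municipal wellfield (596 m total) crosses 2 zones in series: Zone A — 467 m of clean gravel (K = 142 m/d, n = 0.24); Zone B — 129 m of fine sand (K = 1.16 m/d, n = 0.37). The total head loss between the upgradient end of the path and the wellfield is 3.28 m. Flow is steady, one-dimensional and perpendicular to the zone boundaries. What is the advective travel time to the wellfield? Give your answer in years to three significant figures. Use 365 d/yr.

Continuity: the same q passes through each zone, so ΔH = q·Σ(L_j/K_j) — the zones act as resistances in series.
Σ(L/K) = 467/142 + 129/1.16 = 3.289 + 111.2 = 114.5 d
q = ΔH / Σ(L/K) = 3.28 / 114.5 = 0.02865 m/d (same in every zone)
Zone A: v = q/n = 0.02865/0.24 = 0.1194 m/d → t_A = 467/0.1194 = 3912 d
Zone B: v = q/n = 0.02865/0.37 = 0.07743 m/d → t_B = 129/0.07743 = 1666 d
Total t = 3912 + 1666 = 5579 d
   = 5579 / 365 = 15.3 yr

15.3 years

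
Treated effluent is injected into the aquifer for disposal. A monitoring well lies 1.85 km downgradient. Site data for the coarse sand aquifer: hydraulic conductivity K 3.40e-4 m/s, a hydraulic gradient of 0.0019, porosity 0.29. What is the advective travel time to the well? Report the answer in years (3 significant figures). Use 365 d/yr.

26.3 years

K = 3.40e-4 m/s × 86400 s/d = 29.38 m/d
Specific discharge q = 29.38 × 0.0019 = 0.05581 m/d
v_s = q/n_e = 0.05581/0.29 = 0.1925 m/d
L = 1.85 km = 1850 m
t = L / v = 1850 / 0.1925 = 9612 d
   = 9612 / 365 = 26.3 yr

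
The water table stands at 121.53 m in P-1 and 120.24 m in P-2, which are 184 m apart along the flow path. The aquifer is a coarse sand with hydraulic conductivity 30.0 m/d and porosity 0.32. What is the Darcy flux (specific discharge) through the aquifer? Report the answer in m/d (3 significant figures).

Hydraulic gradient i = (121.53 − 120.24) / 184 = 1.29 / 184 = 0.007011
Darcy flux q = K·i = 30.0 × 0.007011 = 0.2103 m/d

0.210 m/d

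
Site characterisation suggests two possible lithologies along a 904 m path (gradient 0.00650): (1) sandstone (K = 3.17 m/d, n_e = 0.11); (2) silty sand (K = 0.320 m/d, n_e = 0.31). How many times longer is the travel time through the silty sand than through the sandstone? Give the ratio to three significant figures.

27.9

Unit 1 (sandstone): v = 3.17×0.0065/0.11 = 0.1873 m/d, t = 904/0.1873 = 4826 d
Unit 2 (silty sand): v = 0.320×0.0065/0.31 = 0.006710 m/d, t = 904/0.006710 = 134700 d
t(silty sand) / t(sandstone) = 134700/4826 = 27.9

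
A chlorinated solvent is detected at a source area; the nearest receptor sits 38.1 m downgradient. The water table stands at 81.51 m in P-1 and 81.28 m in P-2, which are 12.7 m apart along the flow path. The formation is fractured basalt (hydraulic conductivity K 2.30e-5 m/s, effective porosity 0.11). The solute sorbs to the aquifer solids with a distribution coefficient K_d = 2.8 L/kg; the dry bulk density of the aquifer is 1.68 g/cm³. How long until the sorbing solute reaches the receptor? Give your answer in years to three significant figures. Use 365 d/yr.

Hydraulic gradient i = (81.51 − 81.28) / 12.7 = 0.23 / 12.7 = 0.01811
K = 2.30e-5 m/s × 86400 s/d = 1.987 m/d
Darcy flux q = K·i = 1.987 × 0.01811 = 0.03599 m/d
Average linear velocity = 0.03599 / 0.11 = 0.3272 m/d
Retardation R = 1 + ρ_b·K_d/n = 1 + 1.68×2.8/0.11 = 43.76
Contaminant velocity v_c = v/R = 0.3272/43.76 = 0.007476 m/d
t = L/v_c = 38.1/0.007476 = 5096 d
   = 5096/365 = 14.0 yr

14.0 years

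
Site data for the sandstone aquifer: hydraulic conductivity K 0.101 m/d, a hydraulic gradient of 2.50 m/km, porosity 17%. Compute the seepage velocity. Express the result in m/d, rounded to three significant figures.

0.00149 m/d

q = Ki = 0.101 × 0.0025 = 2.525e-4 m/d
v_s = q/n_e = 2.525e-4/0.17 = 0.001485 m/d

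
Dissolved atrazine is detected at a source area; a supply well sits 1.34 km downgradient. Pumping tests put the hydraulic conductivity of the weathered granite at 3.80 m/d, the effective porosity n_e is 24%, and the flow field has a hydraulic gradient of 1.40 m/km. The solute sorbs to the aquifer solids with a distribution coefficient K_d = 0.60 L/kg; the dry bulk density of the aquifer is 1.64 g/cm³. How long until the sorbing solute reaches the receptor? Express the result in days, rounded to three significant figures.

308000 days

Specific discharge q = 3.80 × 0.0014 = 0.005320 m/d
Average linear velocity = 0.005320 / 0.24 = 0.02217 m/d
Retardation R = 1 + ρ_b·K_d/n = 1 + 1.64×0.60/0.24 = 5.100
Contaminant velocity v_c = v/R = 0.02217/5.100 = 0.004346 m/d
L = 1.34 km = 1340 m
t = L/v_c = 1340/0.004346 = 308300 d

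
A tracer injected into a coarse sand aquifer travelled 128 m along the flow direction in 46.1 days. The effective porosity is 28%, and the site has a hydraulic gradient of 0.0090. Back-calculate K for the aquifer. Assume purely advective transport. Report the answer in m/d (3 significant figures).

86.4 m/d

v = L / t = 128 / 46.1 = 2.777 m/d
K = v · n / i = 2.777 × 0.28 / 0.0090 = 86.4 m/d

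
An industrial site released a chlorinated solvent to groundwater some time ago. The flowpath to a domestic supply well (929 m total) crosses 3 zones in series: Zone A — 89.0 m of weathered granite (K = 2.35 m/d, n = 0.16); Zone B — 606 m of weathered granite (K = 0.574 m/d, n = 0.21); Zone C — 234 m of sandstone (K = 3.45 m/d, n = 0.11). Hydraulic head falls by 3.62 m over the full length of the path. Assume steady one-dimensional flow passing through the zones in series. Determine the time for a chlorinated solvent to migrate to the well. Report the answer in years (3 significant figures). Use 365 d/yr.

Steady 1-D flow in series ⇒ the Darcy flux q is identical in every zone and the zone head losses add (resistances L/K in series).
Σ(L/K) = 89.0/2.35 + 606/0.574 + 234/3.45 = 37.87 + 1056 + 67.83 = 1161 d
q = ΔH / Σ(L/K) = 3.62 / 1161 = 0.003117 m/d (same in every zone)
Zone A: v = q/n = 0.003117/0.16 = 0.01948 m/d → t_A = 89.0/0.01948 = 4569 d
Zone B: v = q/n = 0.003117/0.21 = 0.01484 m/d → t_B = 606/0.01484 = 40830 d
Zone C: v = q/n = 0.003117/0.11 = 0.02833 m/d → t_C = 234/0.02833 = 8258 d
Total t = 4569 + 40830 + 8258 = 53660 d
   = 53660 / 365 = 147 yr

147 years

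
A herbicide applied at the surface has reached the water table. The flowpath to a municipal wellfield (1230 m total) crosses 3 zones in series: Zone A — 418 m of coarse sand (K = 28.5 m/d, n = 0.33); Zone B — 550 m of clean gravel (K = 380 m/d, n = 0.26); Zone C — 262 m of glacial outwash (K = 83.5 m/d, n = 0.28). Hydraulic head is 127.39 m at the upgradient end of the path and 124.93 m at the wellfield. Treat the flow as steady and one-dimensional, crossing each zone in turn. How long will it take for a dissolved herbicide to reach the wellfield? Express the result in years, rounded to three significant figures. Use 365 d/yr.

7.60 years

Total head drop ΔH = 127.39 − 124.93 = 2.46 m
Steady 1-D flow in series ⇒ the Darcy flux q is identical in every zone and the zone head losses add (resistances L/K in series).
Σ(L/K) = 418/28.5 + 550/380 + 262/83.5 = 14.67 + 1.447 + 3.138 = 19.25 d
q = ΔH / Σ(L/K) = 2.46 / 19.25 = 0.1278 m/d (same in every zone)
Zone A: v = q/n = 0.1278/0.33 = 0.3872 m/d → t_A = 418/0.3872 = 1080 d
Zone B: v = q/n = 0.1278/0.26 = 0.4915 m/d → t_B = 550/0.4915 = 1119 d
Zone C: v = q/n = 0.1278/0.28 = 0.4564 m/d → t_C = 262/0.4564 = 574.1 d
Total t = 1080 + 1119 + 574.1 = 2773 d
   = 2773 / 365 = 7.60 yr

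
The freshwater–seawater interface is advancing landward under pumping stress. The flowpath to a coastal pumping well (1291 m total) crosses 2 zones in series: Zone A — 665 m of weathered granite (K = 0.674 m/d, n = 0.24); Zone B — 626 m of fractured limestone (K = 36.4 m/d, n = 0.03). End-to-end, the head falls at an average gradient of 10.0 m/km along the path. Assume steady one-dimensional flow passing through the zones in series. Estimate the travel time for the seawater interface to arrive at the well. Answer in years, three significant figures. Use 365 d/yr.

Continuity: the same q passes through each zone, so ΔH = q·Σ(L_j/K_j) — the zones act as resistances in series.
Σ(L/K) = 665/0.674 + 626/36.4 = 986.6 + 17.20 = 1004 d
K_eq = L_total / Σ(L/K) = 1291 / 1004 = 1.286 m/d
q = K_eq · i = 1.286 × 0.010 = 0.01286 m/d (same in every zone)
Zone A: v = q/n = 0.01286/0.24 = 0.05359 m/d → t_A = 665/0.05359 = 12410 d
Zone B: v = q/n = 0.01286/0.03 = 0.4287 m/d → t_B = 626/0.4287 = 1460 d
Total t = 12410 + 1460 = 13870 d
   = 13870 / 365 = 38.0 yr

38.0 years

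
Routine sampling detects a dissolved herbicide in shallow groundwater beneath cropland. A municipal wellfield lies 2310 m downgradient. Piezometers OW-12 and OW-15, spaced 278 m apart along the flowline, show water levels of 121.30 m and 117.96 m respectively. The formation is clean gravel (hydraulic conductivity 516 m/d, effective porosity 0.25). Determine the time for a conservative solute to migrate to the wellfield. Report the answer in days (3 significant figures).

Hydraulic gradient i = (121.30 − 117.96) / 278 = 3.34 / 278 = 0.01201
Specific discharge q = 516 × 0.01201 = 6.199 m/d
Seepage velocity v = q / n = 6.199 / 0.25 = 24.80 m/d
t = L / v = 2310 / 24.80 = 93.15 d

93.2 days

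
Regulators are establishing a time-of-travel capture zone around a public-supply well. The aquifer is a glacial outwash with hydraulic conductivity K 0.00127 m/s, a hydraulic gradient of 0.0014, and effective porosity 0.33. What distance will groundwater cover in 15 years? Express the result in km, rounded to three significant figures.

K = 0.00127 m/s × 86400 s/d = 109.7 m/d
q = Ki = 109.7 × 0.0014 = 0.1536 m/d
Average linear velocity = 0.1536 / 0.33 = 0.4655 m/d
T = 15 yr × 365 = 5475 d
L = v × T = 0.4655 × 5475 = 2549 m
   = 2.55 km

2.55 km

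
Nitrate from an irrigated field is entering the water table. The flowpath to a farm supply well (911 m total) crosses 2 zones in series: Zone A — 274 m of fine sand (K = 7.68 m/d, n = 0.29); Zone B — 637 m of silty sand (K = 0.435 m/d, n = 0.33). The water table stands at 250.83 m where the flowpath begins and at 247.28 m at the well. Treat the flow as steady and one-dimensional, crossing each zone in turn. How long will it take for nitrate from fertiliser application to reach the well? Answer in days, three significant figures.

122000 days

Total head drop ΔH = 250.83 − 247.28 = 3.55 m
Steady 1-D flow in series ⇒ the Darcy flux q is identical in every zone and the zone head losses add (resistances L/K in series).
Σ(L/K) = 274/7.68 + 637/0.435 = 35.68 + 1464 = 1500 d
q = ΔH / Σ(L/K) = 3.55 / 1500 = 0.002367 m/d (same in every zone)
Zone A: v = q/n = 0.002367/0.29 = 0.008161 m/d → t_A = 274/0.008161 = 33580 d
Zone B: v = q/n = 0.002367/0.33 = 0.007172 m/d → t_B = 637/0.007172 = 88820 d
Total t = 33580 + 88820 = 122400 d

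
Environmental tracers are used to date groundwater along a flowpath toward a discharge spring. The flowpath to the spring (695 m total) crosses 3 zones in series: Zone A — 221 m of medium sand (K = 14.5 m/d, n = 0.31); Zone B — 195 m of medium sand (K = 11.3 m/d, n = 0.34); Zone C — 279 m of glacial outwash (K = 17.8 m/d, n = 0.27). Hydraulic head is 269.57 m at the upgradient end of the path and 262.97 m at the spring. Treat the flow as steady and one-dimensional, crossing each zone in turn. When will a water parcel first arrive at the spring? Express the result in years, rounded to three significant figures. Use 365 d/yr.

4.20 years

Total head drop ΔH = 269.57 − 262.97 = 6.60 m
Steady 1-D flow in series ⇒ the Darcy flux q is identical in every zone and the zone head losses add (resistances L/K in series).
Σ(L/K) = 221/14.5 + 195/11.3 + 279/17.8 = 15.24 + 17.26 + 15.67 = 48.17 d
q = ΔH / Σ(L/K) = 6.60 / 48.17 = 0.1370 m/d (same in every zone)
Zone A: v = q/n = 0.1370/0.31 = 0.4420 m/d → t_A = 221/0.4420 = 500.0 d
Zone B: v = q/n = 0.1370/0.34 = 0.4030 m/d → t_B = 195/0.4030 = 483.9 d
Zone C: v = q/n = 0.1370/0.27 = 0.5074 m/d → t_C = 279/0.5074 = 549.8 d
Total t = 500.0 + 483.9 + 549.8 = 1534 d
   = 1534 / 365 = 4.20 yr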